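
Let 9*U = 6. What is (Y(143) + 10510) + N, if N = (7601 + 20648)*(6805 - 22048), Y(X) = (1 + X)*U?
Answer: -430588901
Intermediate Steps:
U = 2/3 (U = (1/9)*6 = 2/3 ≈ 0.66667)
Y(X) = 2/3 + 2*X/3 (Y(X) = (1 + X)*(2/3) = 2/3 + 2*X/3)
N = -430599507 (N = 28249*(-15243) = -430599507)
(Y(143) + 10510) + N = ((2/3 + (2/3)*143) + 10510) - 430599507 = ((2/3 + 286/3) + 10510) - 430599507 = (96 + 10510) - 430599507 = 10606 - 430599507 = -430588901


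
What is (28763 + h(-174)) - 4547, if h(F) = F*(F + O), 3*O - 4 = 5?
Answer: 53970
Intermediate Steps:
O = 3 (O = 4/3 + (1/3)*5 = 4/3 + 5/3 = 3)
h(F) = F*(3 + F) (h(F) = F*(F + 3) = F*(3 + F))
(28763 + h(-174)) - 4547 = (28763 - 174*(3 - 174)) - 4547 = (28763 - 174*(-171)) - 4547 = (28763 + 29754) - 4547 = 58517 - 4547 = 53970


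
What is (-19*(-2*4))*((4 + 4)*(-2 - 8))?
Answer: -12160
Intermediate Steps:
(-19*(-2*4))*((4 + 4)*(-2 - 8)) = (-(-152))*(8*(-10)) = -19*(-8)*(-80) = 152*(-80) = -12160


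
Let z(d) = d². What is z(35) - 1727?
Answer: -502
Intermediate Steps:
z(35) - 1727 = 35² - 1727 = 1225 - 1727 = -502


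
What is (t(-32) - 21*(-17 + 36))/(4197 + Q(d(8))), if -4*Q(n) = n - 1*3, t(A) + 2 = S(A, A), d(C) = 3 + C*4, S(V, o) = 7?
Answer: -394/4189 ≈ -0.094056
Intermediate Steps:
d(C) = 3 + 4*C
t(A) = 5 (t(A) = -2 + 7 = 5)
Q(n) = 3/4 - n/4 (Q(n) = -(n - 1*3)/4 = -(n - 3)/4 = -(-3 + n)/4 = 3/4 - n/4)
(t(-32) - 21*(-17 + 36))/(4197 + Q(d(8))) = (5 - 21*(-17 + 36))/(4197 + (3/4 - (3 + 4*8)/4)) = (5 - 21*19)/(4197 + (3/4 - (3 + 32)/4)) = (5 - 399)/(4197 + (3/4 - 1/4*35)) = -394/(4197 + (3/4 - 35/4)) = -394/(4197 - 8) = -394/4189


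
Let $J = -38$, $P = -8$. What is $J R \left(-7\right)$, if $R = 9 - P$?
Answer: $4522$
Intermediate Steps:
$R = 17$ ($R = 9 - -8 = 9 + 8 = 17$)
$J R \left(-7\right) = \left(-38\right) 17 \left(-7\right) = \left(-646\right) \left(-7\right) = 4522$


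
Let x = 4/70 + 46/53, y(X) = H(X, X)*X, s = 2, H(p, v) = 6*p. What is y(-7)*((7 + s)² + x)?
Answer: 6382782/265 ≈ 24086.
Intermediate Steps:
y(X) = 6*X² (y(X) = (6*X)*X = 6*X²)
x = 1716/1855 (x = 4*(1/70) + 46*(1/53) = 2/35 + 46/53 = 1716/1855 ≈ 0.92507)
y(-7)*((7 + s)² + x) = (6*(-7)²)*((7 + 2)² + 1716/1855) = (6*49)*(9² + 1716/1855) = 294*(81 + 1716/1855) = 294*(151971/1855) = 6382782/265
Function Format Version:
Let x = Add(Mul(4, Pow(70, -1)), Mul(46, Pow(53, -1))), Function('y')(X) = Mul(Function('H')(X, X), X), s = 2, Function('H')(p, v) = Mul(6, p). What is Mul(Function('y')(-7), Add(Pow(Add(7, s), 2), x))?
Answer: Rational(6382782, 265) ≈ 24086.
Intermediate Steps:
Function('y')(X) = Mul(6, Pow(X, 2)) (Function('y')(X) = Mul(Mul(6, X), X) = Mul(6, Pow(X, 2)))
x = Rational(1716, 1855) (x = Add(Mul(4, Rational(1, 70)), Mul(46, Rational(1, 53))) = Add(Rational(2, 35), Rational(46, 53)) = Rational(1716, 1855) ≈ 0.92507)
Mul(Function('y')(-7), Add(Pow(Add(7, s), 2), x)) = Mul(Mul(6, Pow(-7, 2)), Add(Pow(Add(7, 2), 2), Rational(1716, 1855))) = Mul(Mul(6, 49), Add(Pow(9, 2), Rational(1716, 1855))) = Mul(294, Add(81, Rational(1716, 1855))) = Mul(294, Rational(151971, 1855)) = Rational(6382782, 265)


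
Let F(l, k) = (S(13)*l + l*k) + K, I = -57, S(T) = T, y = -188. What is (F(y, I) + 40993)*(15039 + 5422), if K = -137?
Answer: 1005208008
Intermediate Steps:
F(l, k) = -137 + 13*l + k*l (F(l, k) = (13*l + l*k) - 137 = (13*l + k*l) - 137 = -137 + 13*l + k*l)
(F(y, I) + 40993)*(15039 + 5422) = ((-137 + 13*(-188) - 57*(-188)) + 40993)*(15039 + 5422) = ((-137 - 2444 + 10716) + 40993)*20461 = (8135 + 40993)*20461 = 49128*20461 = 1005208008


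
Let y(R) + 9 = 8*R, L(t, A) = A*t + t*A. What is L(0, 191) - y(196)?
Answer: -1559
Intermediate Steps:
L(t, A) = 2*A*t (L(t, A) = A*t + A*t = 2*A*t)
y(R) = -9 + 8*R
L(0, 191) - y(196) = 2*191*0 - (-9 + 8*196) = 0 - (-9 + 1568) = 0 - 1*1559 = 0 - 1559 = -1559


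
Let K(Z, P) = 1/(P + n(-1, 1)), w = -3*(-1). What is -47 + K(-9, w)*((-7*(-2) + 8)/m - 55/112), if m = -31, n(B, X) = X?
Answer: -656905/13888 ≈ -47.300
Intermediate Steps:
w = 3
K(Z, P) = 1/(1 + P) (K(Z, P) = 1/(P + 1) = 1/(1 + P))
-47 + K(-9, w)*((-7*(-2) + 8)/m - 55/112) = -47 + ((-7*(-2) + 8)/(-31) - 55/112)/(1 + 3) = -47 + ((14 + 8)*(-1/31) - 55*1/112)/4 = -47 + (22*(-1/31) - 55/112)/4 = -47 + (-22/31 - 55/112)/4 = -47 + (1/4)*(-4169/3472) = -47 - 4169/13888 = -656905/13888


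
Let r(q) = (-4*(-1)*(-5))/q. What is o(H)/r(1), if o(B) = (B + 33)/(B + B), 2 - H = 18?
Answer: 17/640 ≈ 0.026563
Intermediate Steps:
H = -16 (H = 2 - 1*18 = 2 - 18 = -16)
r(q) = -20/q (r(q) = (4*(-5))/q = -20/q)
o(B) = (33 + B)/(2*B) (o(B) = (33 + B)/((2*B)) = (33 + B)*(1/(2*B)) = (33 + B)/(2*B))
o(H)/r(1) = ((½)*(33 - 16)/(-16))/((-20/1)) = ((½)*(-1/16)*17)/((-20*1)) = -17/32/(-20) = -1/20*(-17/32) = 17/640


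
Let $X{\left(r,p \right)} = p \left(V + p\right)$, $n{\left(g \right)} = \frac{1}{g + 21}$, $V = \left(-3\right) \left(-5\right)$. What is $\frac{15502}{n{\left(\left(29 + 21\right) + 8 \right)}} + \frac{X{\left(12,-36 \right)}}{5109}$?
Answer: $\frac{2085592826}{1703} \approx 1.2247 \cdot 10^{6}$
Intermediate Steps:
$V = 15$
$n{\left(g \right)} = \frac{1}{21 + g}$
$X{\left(r,p \right)} = p \left(15 + p\right)$
$\frac{15502}{n{\left(\left(29 + 21\right) + 8 \right)}} + \frac{X{\left(12,-36 \right)}}{5109} = \frac{15502}{\frac{1}{21 + \left(\left(29 + 21\right) + 8\right)}} + \frac{\left(-36\right) \left(15 - 36\right)}{5109} = \frac{15502}{\frac{1}{21 + \left(50 + 8\right)}} + \left(-36\right) \left(-21\right) \frac{1}{5109} = \frac{15502}{\frac{1}{21 + 58}} + 756 \cdot \frac{1}{5109} = \frac{15502}{\frac{1}{79}} + \frac{252}{1703} = 15502 \frac{1}{\frac{1}{79}} + \frac{252}{1703} = 15502 \cdot 79 + \frac{252}{1703} = 1224658 + \frac{252}{1703} = \frac{2085592826}{1703}$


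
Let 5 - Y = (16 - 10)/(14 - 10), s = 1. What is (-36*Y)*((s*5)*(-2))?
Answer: 1260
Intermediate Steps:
Y = 7/2 (Y = 5 - (16 - 10)/(14 - 10) = 5 - 6/4 = 5 - 1*3/2 = 5 - 3/2 = 7/2 ≈ 3.5000)
(-36*Y)*((s*5)*(-2)) = (-36*7/2)*((1*5)*(-2)) = -630*(-2) = -126*(-10) = 1260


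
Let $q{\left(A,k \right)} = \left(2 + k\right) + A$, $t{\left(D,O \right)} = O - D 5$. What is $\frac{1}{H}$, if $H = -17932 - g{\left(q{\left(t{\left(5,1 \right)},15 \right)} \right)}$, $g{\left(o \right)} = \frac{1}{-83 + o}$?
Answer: $- \frac{90}{1613879} \approx -5.5766 \cdot 10^{-5}$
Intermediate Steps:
$t{\left(D,O \right)} = O - 5 D$
$q{\left(A,k \right)} = 2 + A + k$
$H = - \frac{1613879}{90}$ ($H = -17932 - \frac{1}{-83 + \left(2 + \left(1 - 25\right) + 15\right)} = -17932 - \frac{1}{-83 + \left(2 - 24 + 15\right)} = -17932 - \frac{1}{-83 - 7} = -17932 - \frac{1}{-90} = -17932 - - \frac{1}{90} = -17932 + \frac{1}{90} = - \frac{1613879}{90} \approx -17932.0$)
$\frac{1}{H} = \frac{1}{- \frac{1613879}{90}} = - \frac{90}{1613879}$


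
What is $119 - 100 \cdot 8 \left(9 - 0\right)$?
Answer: $-7081$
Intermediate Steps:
$119 - 100 \cdot 8 \left(9 - 0\right) = 119 - 100 \cdot 8 \left(9 + \left(-4 + 4\right)\right) = 119 - 100 \cdot 8 \left(9 + 0\right) = 119 - 100 \cdot 8 \cdot 9 = 119 - 7200 = -7081$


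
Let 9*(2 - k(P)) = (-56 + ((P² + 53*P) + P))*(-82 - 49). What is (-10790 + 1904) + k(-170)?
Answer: 2496028/9 ≈ 2.7734e+5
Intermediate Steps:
k(P) = -7318/9 + 786*P + 131*P²/9 (k(P) = 2 - (-56 + ((P² + 53*P) + P))*(-82 - 49)/9 = 2 - (-56 + (P² + 54*P))*(-131)/9 = 2 - (-56 + P² + 54*P)*(-131)/9 = 2 - (7336 - 7074*P - 131*P²)/9 = 2 + (-7336/9 + 786*P + 131*P²/9) = -7318/9 + 786*P + 131*P²/9)
(-10790 + 1904) + k(-170) = (-10790 + 1904) + (-7318/9 + 786*(-170) + (131/9)*(-170)²) = -8886 + (-7318/9 - 133620 + (131/9)*28900) = -8886 + (-7318/9 - 133620 + 3785900/9) = -8886 + 2576002/9 = 2496028/9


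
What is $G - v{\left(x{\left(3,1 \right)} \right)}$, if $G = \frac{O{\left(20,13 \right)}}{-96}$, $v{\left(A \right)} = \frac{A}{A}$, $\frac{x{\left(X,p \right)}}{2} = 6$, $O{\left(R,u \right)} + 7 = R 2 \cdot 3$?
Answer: $- \frac{209}{96} \approx -2.1771$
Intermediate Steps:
$O{\left(R,u \right)} = -7 + 6 R$ ($O{\left(R,u \right)} = -7 + R 2 \cdot 3 = -7 + 2 R 3 = -7 + 6 R$)
$x{\left(X,p \right)} = 12$ ($x{\left(X,p \right)} = 2 \cdot 6 = 12$)
$v{\left(A \right)} = 1$
$G = - \frac{113}{96}$ ($G = \frac{-7 + 6 \cdot 20}{-96} = \left(-7 + 120\right) \left(- \frac{1}{96}\right) = 113 \left(- \frac{1}{96}\right) = - \frac{113}{96} \approx -1.1771$)
$G - v{\left(x{\left(3,1 \right)} \right)} = - \frac{113}{96} - 1 = - \frac{209}{96}$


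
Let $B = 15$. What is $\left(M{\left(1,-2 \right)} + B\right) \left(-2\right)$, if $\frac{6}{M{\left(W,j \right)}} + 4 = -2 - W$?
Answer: $- \frac{198}{7} \approx -28.286$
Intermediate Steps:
$M{\left(W,j \right)} = \frac{6}{-6 - W}$ ($M{\left(W,j \right)} = \frac{6}{-4 - \left(2 + W\right)} = \frac{6}{-6 - W}$)
$\left(M{\left(1,-2 \right)} + B\right) \left(-2\right) = \left(- \frac{6}{6 + 1} + 15\right) \left(-2\right) = \left(- \frac{6}{7} + 15\right) \left(-2\right) = \frac{99}{7} \left(-2\right) = - \frac{198}{7}$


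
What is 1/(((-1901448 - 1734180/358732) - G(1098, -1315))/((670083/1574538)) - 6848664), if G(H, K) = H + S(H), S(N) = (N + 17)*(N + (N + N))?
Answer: -20031684563/399621194591602110 ≈ -5.0127e-8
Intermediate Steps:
S(N) = 3*N*(17 + N) (S(N) = (17 + N)*(N + 2*N) = (17 + N)*(3*N) = 3*N*(17 + N))
G(H, K) = H + 3*H*(17 + H)
1/(((-1901448 - 1734180/358732) - G(1098, -1315))/((670083/1574538)) - 6848664) = 1/(((-1901448 - 1734180/358732) - 1098*(52 + 3*1098))/((670083/1574538)) - 6848664) = 1/(((-1901448 - 1734180/358732) - 1098*(52 + 3294))/((670083*(1/1574538))) - 6848664) = 1/(((-1901448 - 1*433545/89683) - 1098*3346)/(223361/524846) - 6848664) = 1/(((-1901448 - 433545/89683) - 1*3673908)*(524846/223361) - 6848664) = 1/((-170527994529/89683 - 3673908)*(524846/223361) - 6848664) = 1/(-500015085693/89683*524846/223361 - 6848664) = 1/(-262430917665628278/20031684563 - 6848664) = 1/(-399621194591602110/20031684563) = -20031684563/399621194591602110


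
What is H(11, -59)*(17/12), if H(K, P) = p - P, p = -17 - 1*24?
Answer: 51/2 ≈ 25.500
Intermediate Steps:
p = -41 (p = -17 - 24 = -41)
H(K, P) = -41 - P
H(11, -59)*(17/12) = (-41 - 1*(-59))*(17/12) = (-41 + 59)*(17*(1/12)) = 18*(17/12) = 51/2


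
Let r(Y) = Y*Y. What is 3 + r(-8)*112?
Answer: 7171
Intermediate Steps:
r(Y) = Y²
3 + r(-8)*112 = 3 + (-8)²*112 = 3 + 64*112 = 3 + 7168 = 7171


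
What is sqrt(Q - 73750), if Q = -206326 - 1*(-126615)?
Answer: I*sqrt(153461) ≈ 391.74*I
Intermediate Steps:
Q = -79711 (Q = -206326 + 126615 = -79711)
sqrt(Q - 73750) = sqrt(-79711 - 73750) = sqrt(-153461) = I*sqrt(153461)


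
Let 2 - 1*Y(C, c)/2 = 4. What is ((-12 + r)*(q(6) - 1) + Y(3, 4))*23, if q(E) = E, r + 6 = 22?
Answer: 368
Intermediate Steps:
r = 16 (r = -6 + 22 = 16)
Y(C, c) = -4 (Y(C, c) = 4 - 2*4 = 4 - 8 = -4)
((-12 + r)*(q(6) - 1) + Y(3, 4))*23 = ((-12 + 16)*(6 - 1) - 4)*23 = (4*5 - 4)*23 = (20 - 4)*23 = 16*23 = 368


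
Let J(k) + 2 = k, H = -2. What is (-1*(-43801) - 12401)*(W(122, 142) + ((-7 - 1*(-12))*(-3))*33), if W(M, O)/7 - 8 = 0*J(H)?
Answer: -13784600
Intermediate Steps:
J(k) = -2 + k
W(M, O) = 56 (W(M, O) = 56 + 7*(0*(-2 - 2)) = 56 + 7*(0*(-4)) = 56 + 7*0 = 56 + 0 = 56)
(-1*(-43801) - 12401)*(W(122, 142) + ((-7 - 1*(-12))*(-3))*33) = (-1*(-43801) - 12401)*(56 + ((-7 - 1*(-12))*(-3))*33) = (43801 - 12401)*(56 + ((-7 + 12)*(-3))*33) = 31400*(56 + (5*(-3))*33) = 31400*(56 - 15*33) = 31400*(56 - 495) = 31400*(-439) = -13784600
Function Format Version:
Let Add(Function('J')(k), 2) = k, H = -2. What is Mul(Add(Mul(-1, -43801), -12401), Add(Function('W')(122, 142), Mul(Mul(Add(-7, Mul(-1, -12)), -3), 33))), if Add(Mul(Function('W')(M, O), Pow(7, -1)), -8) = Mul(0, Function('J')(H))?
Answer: -13784600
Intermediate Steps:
Function('J')(k) = Add(-2, k)
Function('W')(M, O) = 56 (Function('W')(M, O) = Add(56, Mul(7, Mul(0, Add(-2, -2)))) = Add(56, Mul(7, Mul(0, -4))) = Add(56, Mul(7, 0)) = Add(56, 0) = 56)
Mul(Add(Mul(-1, -43801), -12401), Add(Function('W')(122, 142), Mul(Mul(Add(-7, Mul(-1, -12)), -3), 33))) = Mul(Add(Mul(-1, -43801), -12401), Add(56, Mul(Mul(Add(-7, Mul(-1, -12)), -3), 33))) = Mul(Add(43801, -12401), Add(56, Mul(Mul(Add(-7, 12), -3), 33))) = Mul(31400, Add(56, Mul(Mul(5, -3), 33))) = Mul(31400, Add(56, Mul(-15, 33))) = Mul(31400, Add(56, -495)) = Mul(31400, -439) = -13784600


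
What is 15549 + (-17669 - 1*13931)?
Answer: -16051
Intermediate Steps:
15549 + (-17669 - 1*13931) = 15549 + (-17669 - 13931) = 15549 - 31600 = -16051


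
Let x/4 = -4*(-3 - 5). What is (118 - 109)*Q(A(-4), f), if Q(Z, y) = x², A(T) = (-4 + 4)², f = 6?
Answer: 147456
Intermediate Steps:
x = 128 (x = 4*(-4*(-3 - 5)) = 4*(-4*(-8)) = 4*32 = 128)
A(T) = 0 (A(T) = 0² = 0)
Q(Z, y) = 16384 (Q(Z, y) = 128² = 16384)
(118 - 109)*Q(A(-4), f) = (118 - 109)*16384 = 9*16384 = 147456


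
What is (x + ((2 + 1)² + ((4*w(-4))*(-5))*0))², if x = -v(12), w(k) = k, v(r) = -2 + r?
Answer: 1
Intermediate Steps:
x = -10 (x = -(-2 + 12) = -1*10 = -10)
(x + ((2 + 1)² + ((4*w(-4))*(-5))*0))² = (-10 + ((2 + 1)² + ((4*(-4))*(-5))*0))² = (-10 + (3² - 16*(-5)*0))² = (-10 + (9 + 80*0))² = (-10 + (9 + 0))² = (-10 + 9)² = (-1)² = 1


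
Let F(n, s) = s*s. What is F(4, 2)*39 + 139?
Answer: 295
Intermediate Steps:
F(n, s) = s²
F(4, 2)*39 + 139 = 2²*39 + 139 = 4*39 + 139 = 156 + 139 = 295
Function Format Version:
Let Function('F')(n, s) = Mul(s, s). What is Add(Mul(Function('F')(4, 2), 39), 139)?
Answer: 295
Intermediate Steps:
Function('F')(n, s) = Pow(s, 2)
Add(Mul(Function('F')(4, 2), 39), 139) = Add(Mul(Pow(2, 2), 39), 139) = Add(Mul(4, 39), 139) = Add(156, 139) = 295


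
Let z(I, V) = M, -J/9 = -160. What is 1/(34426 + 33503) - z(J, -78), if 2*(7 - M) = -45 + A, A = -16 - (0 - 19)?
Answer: -1902011/67929 ≈ -28.000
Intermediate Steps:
J = 1440 (J = -9*(-160) = 1440)
A = 3 (A = -16 - 1*(-19) = -16 + 19 = 3)
M = 28 (M = 7 - (-45 + 3)/2 = 7 - 1/2*(-42) = 7 + 21 = 28)
z(I, V) = 28
1/(34426 + 33503) - z(J, -78) = 1/(34426 + 33503) - 1*28 = 1/67929 - 28 = -1902011/67929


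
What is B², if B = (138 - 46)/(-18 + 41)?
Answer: 16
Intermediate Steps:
B = 4 (B = 92/23 = 92*(1/23) = 4)
B² = 4² = 16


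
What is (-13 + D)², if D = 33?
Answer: 400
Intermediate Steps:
(-13 + D)² = (-13 + 33)² = 20² = 400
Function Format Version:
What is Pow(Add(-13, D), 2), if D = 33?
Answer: 400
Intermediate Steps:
Pow(Add(-13, D), 2) = Pow(Add(-13, 33), 2) = Pow(20, 2) = 400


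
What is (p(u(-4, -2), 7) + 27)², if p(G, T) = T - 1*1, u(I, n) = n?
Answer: 1089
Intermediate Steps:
p(G, T) = -1 + T (p(G, T) = T - 1 = -1 + T)
(p(u(-4, -2), 7) + 27)² = ((-1 + 7) + 27)² = (6 + 27)² = 33² = 1089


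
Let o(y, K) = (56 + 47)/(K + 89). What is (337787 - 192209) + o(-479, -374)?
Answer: 41489627/285 ≈ 1.4558e+5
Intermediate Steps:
o(y, K) = 103/(89 + K)
(337787 - 192209) + o(-479, -374) = (337787 - 192209) + 103/(89 - 374) = 145578 + 103/(-285) = 145578 + 103*(-1/285) = 145578 - 103/285 = 41489627/285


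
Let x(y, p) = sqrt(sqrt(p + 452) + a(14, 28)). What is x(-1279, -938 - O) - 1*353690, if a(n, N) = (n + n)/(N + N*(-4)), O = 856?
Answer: -353690 + sqrt(-3 + 9*I*sqrt(1342))/3 ≈ -3.5369e+5 + 4.2993*I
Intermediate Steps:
a(n, N) = -2*n/(3*N) (a(n, N) = (2*n)/(N - 4*N) = (2*n)/((-3*N)) = (2*n)*(-1/(3*N)) = -2*n/(3*N))
x(y, p) = sqrt(-1/3 + sqrt(452 + p)) (x(y, p) = sqrt(sqrt(p + 452) - 2/3*14/28) = sqrt(sqrt(452 + p) - 2/3*14*1/28) = sqrt(sqrt(452 + p) - 1/3) = sqrt(-1/3 + sqrt(452 + p)))
x(-1279, -938 - O) - 1*353690 = sqrt(-3 + 9*sqrt(452 + (-938 - 1*856)))/3 - 1*353690 = sqrt(-3 + 9*sqrt(452 + (-938 - 856)))/3 - 353690 = sqrt(-3 + 9*sqrt(452 - 1794))/3 - 353690 = sqrt(-3 + 9*sqrt(-1342))/3 - 353690 = sqrt(-3 + 9*(I*sqrt(1342)))/3 - 353690 = sqrt(-3 + 9*I*sqrt(1342))/3 - 353690 = -353690 + sqrt(-3 + 9*I*sqrt(1342))/3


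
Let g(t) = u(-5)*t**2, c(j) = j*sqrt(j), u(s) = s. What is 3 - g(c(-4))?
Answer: -317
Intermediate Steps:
c(j) = j**(3/2)
g(t) = -5*t**2
3 - g(c(-4)) = 3 - (-5)*((-4)**(3/2))**2 = 3 - (-5)*(-8*I)**2 = 3 - (-5)*(-64) = 3 - 1*320 = 3 - 320 = -317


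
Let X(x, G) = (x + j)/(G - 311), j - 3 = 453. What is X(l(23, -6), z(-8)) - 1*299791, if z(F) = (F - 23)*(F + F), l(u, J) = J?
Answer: -11092177/37 ≈ -2.9979e+5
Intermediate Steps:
j = 456 (j = 3 + 453 = 456)
z(F) = 2*F*(-23 + F) (z(F) = (-23 + F)*(2*F) = 2*F*(-23 + F))
X(x, G) = (456 + x)/(-311 + G) (X(x, G) = (x + 456)/(G - 311) = (456 + x)/(-311 + G))
X(l(23, -6), z(-8)) - 1*299791 = (456 - 6)/(-311 + 2*(-8)*(-23 - 8)) - 1*299791 = 450/(-311 + 2*(-8)*(-31)) - 299791 = 450/(-311 + 496) - 299791 = 450/185 - 299791 = (1/185)*450 - 299791 = 90/37 - 299791 = -11092177/37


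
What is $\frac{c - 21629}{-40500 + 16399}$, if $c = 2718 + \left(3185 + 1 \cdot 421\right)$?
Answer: $\frac{15305}{24101} \approx 0.63504$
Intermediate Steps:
$c = 6324$ ($c = 2718 + \left(3185 + 421\right) = 2718 + 3606 = 6324$)
$\frac{c - 21629}{-40500 + 16399} = \frac{6324 - 21629}{-40500 + 16399} = - \frac{15305}{-24101} = \left(-15305\right) \left(- \frac{1}{24101}\right) = \frac{15305}{24101}$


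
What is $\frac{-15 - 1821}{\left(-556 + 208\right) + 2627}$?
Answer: $- \frac{1836}{2279} \approx -0.80562$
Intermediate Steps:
$\frac{-15 - 1821}{\left(-556 + 208\right) + 2627} = - \frac{1836}{-348 + 2627} = - \frac{1836}{2279}$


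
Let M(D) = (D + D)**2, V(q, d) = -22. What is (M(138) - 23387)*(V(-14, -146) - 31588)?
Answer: -1668660290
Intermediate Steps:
M(D) = 4*D**2 (M(D) = (2*D)**2 = 4*D**2)
(M(138) - 23387)*(V(-14, -146) - 31588) = (4*138**2 - 23387)*(-22 - 31588) = (4*19044 - 23387)*(-31610) = (76176 - 23387)*(-31610) = 52789*(-31610) = -1668660290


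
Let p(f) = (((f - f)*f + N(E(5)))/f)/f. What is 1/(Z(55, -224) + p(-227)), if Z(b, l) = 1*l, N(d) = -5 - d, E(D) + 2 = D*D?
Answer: -51529/11542524 ≈ -0.0044643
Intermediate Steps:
E(D) = -2 + D² (E(D) = -2 + D*D = -2 + D²)
Z(b, l) = l
p(f) = -28/f² (p(f) = (((f - f)*f + (-5 - (-2 + 5²)))/f)/f = ((0*f + (-5 - (-2 + 25)))/f)/f = ((0 + (-5 - 1*23))/f)/f = ((0 + (-5 - 23))/f)/f = ((0 - 28)/f)/f = (-28/f)/f = -28/f²)
1/(Z(55, -224) + p(-227)) = 1/(-224 - 28/(-227)²) = 1/(-224 - 28*1/51529) = 1/(-224 - 28/51529) = 1/(-11542524/51529) = -51529/11542524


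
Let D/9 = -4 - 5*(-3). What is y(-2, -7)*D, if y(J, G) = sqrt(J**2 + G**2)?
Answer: 99*sqrt(53) ≈ 720.73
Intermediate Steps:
y(J, G) = sqrt(G**2 + J**2)
D = 99 (D = 9*(-4 - 5*(-3)) = 9*(-4 + 15) = 9*11 = 99)
y(-2, -7)*D = sqrt((-7)**2 + (-2)**2)*99 = sqrt(49 + 4)*99 = sqrt(53)*99 = 99*sqrt(53)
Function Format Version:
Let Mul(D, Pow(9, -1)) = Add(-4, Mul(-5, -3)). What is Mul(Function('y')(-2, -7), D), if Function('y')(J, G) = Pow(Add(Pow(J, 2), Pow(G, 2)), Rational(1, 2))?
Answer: Mul(99, Pow(53, Rational(1, 2))) ≈ 720.73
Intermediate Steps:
Function('y')(J, G) = Pow(Add(Pow(G, 2), Pow(J, 2)), Rational(1, 2))
D = 99 (D = Mul(9, Add(-4, Mul(-5, -3))) = Mul(9, Add(-4, 15)) = Mul(9, 11) = 99)
Mul(Function('y')(-2, -7), D) = Mul(Pow(Add(Pow(-7, 2), Pow(-2, 2)), Rational(1, 2)), 99) = Mul(Pow(Add(49, 4), Rational(1, 2)), 99) = Mul(Pow(53, Rational(1, 2)), 99) = Mul(99, Pow(53, Rational(1, 2)))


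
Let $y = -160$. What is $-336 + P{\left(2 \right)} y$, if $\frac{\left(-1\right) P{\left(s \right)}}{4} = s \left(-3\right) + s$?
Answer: $-2896$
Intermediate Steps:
$P{\left(s \right)} = 8 s$ ($P{\left(s \right)} = - 4 \left(s \left(-3\right) + s\right) = - 4 \left(- 3 s + s\right) = - 4 \left(- 2 s\right) = 8 s$)
$-336 + P{\left(2 \right)} y = -336 + 8 \cdot 2 \left(-160\right) = -336 + 16 \left(-160\right) = -336 - 2560 = -2896$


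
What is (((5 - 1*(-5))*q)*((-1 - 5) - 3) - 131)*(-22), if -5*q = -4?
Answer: 4466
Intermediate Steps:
q = ⅘ (q = -⅕*(-4) = ⅘ ≈ 0.80000)
(((5 - 1*(-5))*q)*((-1 - 5) - 3) - 131)*(-22) = (((5 - 1*(-5))*(⅘))*((-1 - 5) - 3) - 131)*(-22) = (((5 + 5)*(⅘))*(-6 - 3) - 131)*(-22) = ((10*(⅘))*(-9) - 131)*(-22) = (8*(-9) - 131)*(-22) = (-72 - 131)*(-22) = -203*(-22) = 4466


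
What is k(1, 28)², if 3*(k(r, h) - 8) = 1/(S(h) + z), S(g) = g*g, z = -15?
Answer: 340660849/5322249 ≈ 64.007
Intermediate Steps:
S(g) = g²
k(r, h) = 8 + 1/(3*(-15 + h²)) (k(r, h) = 8 + 1/(3*(h² - 15)) = 8 + 1/(3*(-15 + h²)))
k(1, 28)² = ((-359 + 24*28²)/(3*(-15 + 28²)))² = ((-359 + 24*784)/(3*(-15 + 784)))² = ((⅓)*(-359 + 18816)/769)² = ((⅓)*(1/769)*18457)² = (18457/2307)² = 340660849/5322249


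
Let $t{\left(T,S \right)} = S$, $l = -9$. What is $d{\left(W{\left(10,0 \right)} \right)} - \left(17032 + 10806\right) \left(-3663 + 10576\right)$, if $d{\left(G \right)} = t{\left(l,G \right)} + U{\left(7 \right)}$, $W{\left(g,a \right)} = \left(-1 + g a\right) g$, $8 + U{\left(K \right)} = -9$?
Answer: $-192444121$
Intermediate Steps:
$U{\left(K \right)} = -17$ ($U{\left(K \right)} = -8 - 9 = -17$)
$W{\left(g,a \right)} = g \left(-1 + a g\right)$ ($W{\left(g,a \right)} = \left(-1 + a g\right) g = g \left(-1 + a g\right)$)
$d{\left(G \right)} = -17 + G$ ($d{\left(G \right)} = G - 17 = -17 + G$)
$d{\left(W{\left(10,0 \right)} \right)} - \left(17032 + 10806\right) \left(-3663 + 10576\right) = \left(-17 + 10 \left(-1 + 0 \cdot 10\right)\right) - \left(17032 + 10806\right) \left(-3663 + 10576\right) = \left(-17 + 10 \left(-1 + 0\right)\right) - 27838 \cdot 6913 = \left(-17 + 10 \left(-1\right)\right) - 192444094 = \left(-17 - 10\right) - 192444094 = -27 - 192444094 = -192444121$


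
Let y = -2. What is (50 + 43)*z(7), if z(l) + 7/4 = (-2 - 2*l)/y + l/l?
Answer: 2697/4 ≈ 674.25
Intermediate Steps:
z(l) = 1/4 + l (z(l) = -7/4 + ((-2 - 2*l)/(-2) + l/l) = -7/4 + ((-2 - 2*l)*(-1/2) + 1) = -7/4 + ((1 + l) + 1) = -7/4 + (2 + l) = 1/4 + l)
(50 + 43)*z(7) = (50 + 43)*(1/4 + 7) = 93*(29/4) = 2697/4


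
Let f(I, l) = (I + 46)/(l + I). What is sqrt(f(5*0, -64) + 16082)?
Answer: sqrt(1029202)/8 ≈ 126.81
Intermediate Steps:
f(I, l) = (46 + I)/(I + l)
sqrt(f(5*0, -64) + 16082) = sqrt((46 + 5*0)/(5*0 - 64) + 16082) = sqrt((46 + 0)/(0 - 64) + 16082) = sqrt(46/(-64) + 16082) = sqrt(-1/64*46 + 16082) = sqrt(-23/32 + 16082) = sqrt(514601/32) = sqrt(1029202)/8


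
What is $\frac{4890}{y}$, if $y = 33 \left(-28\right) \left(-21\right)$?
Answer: $\frac{815}{3234} \approx 0.25201$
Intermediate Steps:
$y = 19404$ ($y = \left(-924\right) \left(-21\right) = 19404$)
$\frac{4890}{y} = \frac{4890}{19404} = 4890 \cdot \frac{1}{19404} = \frac{815}{3234}$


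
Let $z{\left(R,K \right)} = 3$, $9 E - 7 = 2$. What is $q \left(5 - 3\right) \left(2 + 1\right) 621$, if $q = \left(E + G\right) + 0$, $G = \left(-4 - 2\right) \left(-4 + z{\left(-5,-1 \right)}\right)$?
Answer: $26082$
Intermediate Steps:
$E = 1$ ($E = \frac{7}{9} + \frac{1}{9} \cdot 2 = \frac{7}{9} + \frac{2}{9} = 1$)
$G = 6$ ($G = \left(-4 - 2\right) \left(-4 + 3\right) = \left(-6\right) \left(-1\right) = 6$)
$q = 7$ ($q = \left(1 + 6\right) + 0 = 7 + 0 = 7$)
$q \left(5 - 3\right) \left(2 + 1\right) 621 = 7 \left(5 - 3\right) \left(2 + 1\right) 621 = 7 \cdot 2 \cdot 3 \cdot 621 = 7 \cdot 6 \cdot 621 = 42 \cdot 621 = 26082$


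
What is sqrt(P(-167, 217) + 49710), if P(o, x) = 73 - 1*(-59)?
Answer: 3*sqrt(5538) ≈ 223.25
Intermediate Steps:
P(o, x) = 132 (P(o, x) = 73 + 59 = 132)
sqrt(P(-167, 217) + 49710) = sqrt(132 + 49710) = sqrt(49842) = 3*sqrt(5538)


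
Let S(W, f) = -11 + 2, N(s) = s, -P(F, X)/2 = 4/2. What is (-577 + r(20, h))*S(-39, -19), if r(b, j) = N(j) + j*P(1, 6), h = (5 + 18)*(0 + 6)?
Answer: 8919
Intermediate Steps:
P(F, X) = -4 (P(F, X) = -8/2 = -2*2 = -4)
h = 138 (h = 23*6 = 138)
S(W, f) = -9
r(b, j) = -3*j (r(b, j) = j + j*(-4) = j - 4*j = -3*j)
(-577 + r(20, h))*S(-39, -19) = (-577 - 3*138)*(-9) = (-577 - 414)*(-9) = -991*(-9) = 8919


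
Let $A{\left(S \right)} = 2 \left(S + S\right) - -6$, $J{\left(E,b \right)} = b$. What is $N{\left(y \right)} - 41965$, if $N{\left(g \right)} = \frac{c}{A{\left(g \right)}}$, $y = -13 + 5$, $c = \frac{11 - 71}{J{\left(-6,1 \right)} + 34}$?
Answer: $- \frac{3818809}{91} \approx -41965.0$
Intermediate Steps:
$A{\left(S \right)} = 6 + 4 S$ ($A{\left(S \right)} = 2 \cdot 2 S + 6 = 4 S + 6 = 6 + 4 S$)
$c = - \frac{12}{7}$ ($c = \frac{11 - 71}{1 + 34} = - \frac{60}{35} = \left(-60\right) \frac{1}{35} = - \frac{12}{7} \approx -1.7143$)
$y = -8$
$N{\left(g \right)} = - \frac{12}{7 \left(6 + 4 g\right)}$
$N{\left(y \right)} - 41965 = - \frac{6}{21 + 14 \left(-8\right)} - 41965 = - \frac{6}{21 - 112} - 41965 = - \frac{6}{-91} - 41965 = \left(-6\right) \left(- \frac{1}{91}\right) - 41965 = \frac{6}{91} - 41965 = - \frac{3818809}{91}$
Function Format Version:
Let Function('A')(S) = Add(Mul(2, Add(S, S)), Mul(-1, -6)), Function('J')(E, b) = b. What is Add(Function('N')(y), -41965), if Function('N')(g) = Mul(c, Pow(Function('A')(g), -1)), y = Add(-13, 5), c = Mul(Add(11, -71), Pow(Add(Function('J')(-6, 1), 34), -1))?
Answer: Rational(-3818809, 91) ≈ -41965.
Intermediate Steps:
Function('A')(S) = Add(6, Mul(4, S)) (Function('A')(S) = Add(Mul(2, Mul(2, S)), 6) = Add(Mul(4, S), 6) = Add(6, Mul(4, S)))
c = Rational(-12, 7) (c = Mul(Add(11, -71), Pow(Add(1, 34), -1)) = Mul(-60, Pow(35, -1)) = Mul(-60, Rational(1, 35)) = Rational(-12, 7) ≈ -1.7143)
y = -8
Function('N')(g) = Mul(Rational(-12, 7), Pow(Add(6, Mul(4, g)), -1))
Add(Function('N')(y), -41965) = Add(Mul(-6, Pow(Add(21, Mul(14, -8)), -1)), -41965) = Add(Mul(-6, Pow(Add(21, -112), -1)), -41965) = Add(Mul(-6, Pow(-91, -1)), -41965) = Add(Mul(-6, Rational(-1, 91)), -41965) = Add(Rational(6, 91), -41965) = Rational(-3818809, 91)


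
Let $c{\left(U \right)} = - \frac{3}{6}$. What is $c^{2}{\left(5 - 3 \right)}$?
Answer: $\frac{1}{4} \approx 0.25$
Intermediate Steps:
$c{\left(U \right)} = - \frac{1}{2}$ ($c{\left(U \right)} = \left(-3\right) \frac{1}{6} = - \frac{1}{2}$)
$c^{2}{\left(5 - 3 \right)} = \left(- \frac{1}{2}\right)^{2} = \frac{1}{4}$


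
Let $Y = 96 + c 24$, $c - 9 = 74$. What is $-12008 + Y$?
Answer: $-9920$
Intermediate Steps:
$c = 83$ ($c = 9 + 74 = 83$)
$Y = 2088$ ($Y = 96 + 83 \cdot 24 = 96 + 1992 = 2088$)
$-12008 + Y = -12008 + 2088 = -9920$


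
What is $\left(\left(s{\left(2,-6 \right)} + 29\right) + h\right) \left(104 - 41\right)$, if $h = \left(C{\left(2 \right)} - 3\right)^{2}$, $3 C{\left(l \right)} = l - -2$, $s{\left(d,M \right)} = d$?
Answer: $2128$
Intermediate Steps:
$C{\left(l \right)} = \frac{2}{3} + \frac{l}{3}$ ($C{\left(l \right)} = \frac{l - -2}{3} = \frac{l + 2}{3} = \frac{2 + l}{3} = \frac{2}{3} + \frac{l}{3}$)
$h = \frac{25}{9}$ ($h = \left(\left(\frac{2}{3} + \frac{1}{3} \cdot 2\right) - 3\right)^{2} = \left(\left(\frac{2}{3} + \frac{2}{3}\right) - 3\right)^{2} = \left(\frac{4}{3} - 3\right)^{2} = \left(- \frac{5}{3}\right)^{2} = \frac{25}{9} \approx 2.7778$)
$\left(\left(s{\left(2,-6 \right)} + 29\right) + h\right) \left(104 - 41\right) = \left(\left(2 + 29\right) + \frac{25}{9}\right) \left(104 - 41\right) = \left(31 + \frac{25}{9}\right) 63 = \frac{304}{9} \cdot 63 = 2128$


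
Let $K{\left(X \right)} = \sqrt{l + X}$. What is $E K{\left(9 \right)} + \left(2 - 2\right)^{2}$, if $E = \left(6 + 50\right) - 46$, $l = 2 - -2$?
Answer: $10 \sqrt{13} \approx 36.056$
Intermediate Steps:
$l = 4$ ($l = 2 + 2 = 4$)
$K{\left(X \right)} = \sqrt{4 + X}$
$E = 10$ ($E = 56 - 46 = 10$)
$E K{\left(9 \right)} + \left(2 - 2\right)^{2} = 10 \sqrt{4 + 9} + \left(2 - 2\right)^{2} = 10 \sqrt{13} + 0^{2} = 10 \sqrt{13} + 0 = 10 \sqrt{13}$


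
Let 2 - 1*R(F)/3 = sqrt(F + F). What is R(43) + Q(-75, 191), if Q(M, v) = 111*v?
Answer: 21207 - 3*sqrt(86) ≈ 21179.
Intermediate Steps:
R(F) = 6 - 3*sqrt(2)*sqrt(F) (R(F) = 6 - 3*sqrt(F + F) = 6 - 3*sqrt(2)*sqrt(F))
R(43) + Q(-75, 191) = (6 - 3*sqrt(2)*sqrt(43)) + 111*191 = (6 - 3*sqrt(86)) + 21201 = 21207 - 3*sqrt(86)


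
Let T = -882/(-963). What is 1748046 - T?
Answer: 187040824/107 ≈ 1.7480e+6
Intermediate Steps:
T = 98/107 (T = -1/963*(-882) = 98/107 ≈ 0.91589)
1748046 - T = 1748046 - 1*98/107 = 1748046 - 98/107 = 187040824/107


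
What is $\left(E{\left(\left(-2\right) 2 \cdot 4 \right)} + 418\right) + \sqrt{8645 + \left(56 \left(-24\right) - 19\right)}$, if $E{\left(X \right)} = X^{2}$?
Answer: $674 + \sqrt{7282} \approx 759.33$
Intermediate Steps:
$\left(E{\left(\left(-2\right) 2 \cdot 4 \right)} + 418\right) + \sqrt{8645 + \left(56 \left(-24\right) - 19\right)} = \left(\left(\left(-2\right) 2 \cdot 4\right)^{2} + 418\right) + \sqrt{8645 + \left(56 \left(-24\right) - 19\right)} = \left(\left(\left(-4\right) 4\right)^{2} + 418\right) + \sqrt{8645 - 1363} = \left(\left(-16\right)^{2} + 418\right) + \sqrt{8645 - 1363} = \left(256 + 418\right) + \sqrt{7282} = 674 + \sqrt{7282}$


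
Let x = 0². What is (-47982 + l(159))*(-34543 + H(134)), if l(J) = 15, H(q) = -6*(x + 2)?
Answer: 1657499685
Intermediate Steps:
x = 0
H(q) = -12 (H(q) = -6*(0 + 2) = -6*2 = -12)
(-47982 + l(159))*(-34543 + H(134)) = (-47982 + 15)*(-34543 - 12) = -47967*(-34555) = 1657499685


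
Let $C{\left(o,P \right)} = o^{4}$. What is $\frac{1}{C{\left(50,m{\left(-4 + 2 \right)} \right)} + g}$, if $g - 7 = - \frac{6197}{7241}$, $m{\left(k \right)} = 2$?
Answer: $\frac{7241}{45256294490} \approx 1.6 \cdot 10^{-7}$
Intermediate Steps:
$g = \frac{44490}{7241}$ ($g = 7 - \frac{6197}{7241} = \frac{44490}{7241} \approx 6.1442$)
$\frac{1}{C{\left(50,m{\left(-4 + 2 \right)} \right)} + g} = \frac{1}{50^{4} + \frac{44490}{7241}} = \frac{1}{6250000 + \frac{44490}{7241}} = \frac{1}{\frac{45256294490}{7241}} = \frac{7241}{45256294490}$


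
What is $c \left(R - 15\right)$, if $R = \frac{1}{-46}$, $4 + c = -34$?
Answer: $\frac{13129}{23} \approx 570.83$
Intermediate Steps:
$c = -38$ ($c = -4 - 34 = -38$)
$R = - \frac{1}{46} \approx -0.021739$
$c \left(R - 15\right) = - 38 \left(- \frac{1}{46} - 15\right) = \left(-38\right) \left(- \frac{691}{46}\right) = \frac{13129}{23}$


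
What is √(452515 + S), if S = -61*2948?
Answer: √272687 ≈ 522.19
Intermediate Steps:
S = -179828
√(452515 + S) = √(452515 - 179828) = √272687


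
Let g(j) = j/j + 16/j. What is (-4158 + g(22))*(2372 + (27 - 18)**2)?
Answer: -10195337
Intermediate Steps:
g(j) = 1 + 16/j
(-4158 + g(22))*(2372 + (27 - 18)**2) = (-4158 + (16 + 22)/22)*(2372 + (27 - 18)**2) = (-4158 + (1/22)*38)*(2372 + 9**2) = (-4158 + 19/11)*(2372 + 81) = -45719/11*2453 = -10195337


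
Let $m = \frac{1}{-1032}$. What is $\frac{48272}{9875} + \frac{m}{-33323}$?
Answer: $\frac{1660042037267}{339594693000} \approx 4.8883$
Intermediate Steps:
$m = - \frac{1}{1032} \approx -0.00096899$
$\frac{48272}{9875} + \frac{m}{-33323} = \frac{48272}{9875} - \frac{1}{1032 \left(-33323\right)} = 48272 \cdot \frac{1}{9875} - - \frac{1}{34389336} = \frac{48272}{9875} + \frac{1}{34389336} = \frac{1660042037267}{339594693000}$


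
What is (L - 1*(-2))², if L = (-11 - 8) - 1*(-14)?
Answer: 9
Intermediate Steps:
L = -5 (L = -19 + 14 = -5)
(L - 1*(-2))² = (-5 - 1*(-2))² = (-5 + 2)² = (-3)² = 9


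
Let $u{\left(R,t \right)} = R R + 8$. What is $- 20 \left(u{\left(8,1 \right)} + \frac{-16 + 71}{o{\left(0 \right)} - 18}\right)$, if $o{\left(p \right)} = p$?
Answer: $- \frac{12410}{9} \approx -1378.9$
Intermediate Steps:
$u{\left(R,t \right)} = 8 + R^{2}$ ($u{\left(R,t \right)} = R^{2} + 8 = 8 + R^{2}$)
$- 20 \left(u{\left(8,1 \right)} + \frac{-16 + 71}{o{\left(0 \right)} - 18}\right) = - 20 \left(\left(8 + 8^{2}\right) + \frac{-16 + 71}{0 - 18}\right) = - 20 \left(\left(8 + 64\right) + \frac{55}{-18}\right) = - 20 \left(72 + 55 \left(- \frac{1}{18}\right)\right) = - 20 \left(72 - \frac{55}{18}\right) = \left(-20\right) \frac{1241}{18} = - \frac{12410}{9}$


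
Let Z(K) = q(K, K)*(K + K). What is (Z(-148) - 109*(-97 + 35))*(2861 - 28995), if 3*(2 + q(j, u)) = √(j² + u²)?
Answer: -192084900 + 1144878272*√2/3 ≈ 3.4762e+8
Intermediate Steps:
q(j, u) = -2 + √(j² + u²)/3
Z(K) = 2*K*(-2 + √2*√(K²)/3) (Z(K) = (-2 + √(K² + K²)/3)*(K + K) = (-2 + √(2*K²)/3)*(2*K) = (-2 + (√2*√(K²))/3)*(2*K) = (-2 + √2*√(K²)/3)*(2*K) = 2*K*(-2 + √2*√(K²)/3))
(Z(-148) - 109*(-97 + 35))*(2861 - 28995) = ((⅔)*(-148)*(-6 + √2*√((-148)²)) - 109*(-97 + 35))*(2861 - 28995) = ((⅔)*(-148)*(-6 + √2*√21904) - 109*(-62))*(-26134) = ((⅔)*(-148)*(-6 + √2*148) + 6758)*(-26134) = ((⅔)*(-148)*(-6 + 148*√2) + 6758)*(-26134) = ((592 - 43808*√2/3) + 6758)*(-26134) = (7350 - 43808*√2/3)*(-26134) = -192084900 + 1144878272*√2/3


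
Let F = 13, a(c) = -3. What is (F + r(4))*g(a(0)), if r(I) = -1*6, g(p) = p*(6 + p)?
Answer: -63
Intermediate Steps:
r(I) = -6
(F + r(4))*g(a(0)) = (13 - 6)*(-3*(6 - 3)) = 7*(-3*3) = 7*(-9) = -63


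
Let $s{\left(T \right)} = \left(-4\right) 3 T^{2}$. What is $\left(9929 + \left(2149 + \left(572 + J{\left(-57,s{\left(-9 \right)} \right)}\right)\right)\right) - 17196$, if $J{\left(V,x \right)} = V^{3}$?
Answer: $-189739$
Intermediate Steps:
$s{\left(T \right)} = - 12 T^{2}$
$\left(9929 + \left(2149 + \left(572 + J{\left(-57,s{\left(-9 \right)} \right)}\right)\right)\right) - 17196 = \left(9929 + \left(2149 + \left(572 + \left(-57\right)^{3}\right)\right)\right) - 17196 = \left(9929 + \left(2149 + \left(572 - 185193\right)\right)\right) - 17196 = \left(9929 + \left(2149 - 184621\right)\right) - 17196 = \left(9929 - 182472\right) - 17196 = -172543 - 17196 = -189739$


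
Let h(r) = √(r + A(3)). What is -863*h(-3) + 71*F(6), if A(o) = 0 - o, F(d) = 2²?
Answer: 284 - 863*I*√6 ≈ 284.0 - 2113.9*I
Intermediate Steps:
F(d) = 4
A(o) = -o
h(r) = √(-3 + r) (h(r) = √(r - 1*3) = √(r - 3) = √(-3 + r))
-863*h(-3) + 71*F(6) = -863*√(-3 - 3) + 71*4 = -863*I*√6 + 284 = 284 - 863*I*√6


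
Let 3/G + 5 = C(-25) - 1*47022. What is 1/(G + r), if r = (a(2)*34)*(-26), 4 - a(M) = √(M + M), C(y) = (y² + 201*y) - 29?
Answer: -17152/30324737 ≈ -0.00056561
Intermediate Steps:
C(y) = -29 + y² + 201*y
a(M) = 4 - √2*√M (a(M) = 4 - √(M + M) = 4 - √(2*M) = 4 - √2*√M)
r = -1768 (r = ((4 - √2*√2)*34)*(-26) = ((4 - 2)*34)*(-26) = (2*34)*(-26) = 68*(-26) = -1768)
G = -1/17152 (G = 3/(-5 + ((-29 + (-25)² + 201*(-25)) - 1*47022)) = 3/(-5 + ((-29 + 625 - 5025) - 47022)) = 3/(-5 + (-4429 - 47022)) = 3/(-5 - 51451) = 3/(-51456) = 3*(-1/51456) = -1/17152 ≈ -5.8302e-5)
1/(G + r) = 1/(-1/17152 - 1768) = 1/(-30324737/17152) = -17152/30324737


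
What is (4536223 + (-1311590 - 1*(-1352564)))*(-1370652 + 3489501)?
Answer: 9698389286253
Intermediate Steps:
(4536223 + (-1311590 - 1*(-1352564)))*(-1370652 + 3489501) = (4536223 + (-1311590 + 1352564))*2118849 = (4536223 + 40974)*2118849 = 4577197*2118849 = 9698389286253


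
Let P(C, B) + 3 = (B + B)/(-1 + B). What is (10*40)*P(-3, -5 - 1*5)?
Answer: -5200/11 ≈ -472.73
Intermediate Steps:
P(C, B) = -3 + 2*B/(-1 + B) (P(C, B) = -3 + (B + B)/(-1 + B) = -3 + (2*B)/(-1 + B) = -3 + 2*B/(-1 + B))
(10*40)*P(-3, -5 - 1*5) = (10*40)*((3 - (-5 - 1*5))/(-1 + (-5 - 1*5))) = 400*((3 - (-5 - 5))/(-1 + (-5 - 5))) = 400*((3 - 1*(-10))/(-1 - 10)) = 400*((3 + 10)/(-11)) = 400*(-1/11*13) = 400*(-13/11) = -5200/11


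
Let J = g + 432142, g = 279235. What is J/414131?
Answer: 711377/414131 ≈ 1.7178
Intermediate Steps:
J = 711377 (J = 279235 + 432142 = 711377)
J/414131 = 711377/414131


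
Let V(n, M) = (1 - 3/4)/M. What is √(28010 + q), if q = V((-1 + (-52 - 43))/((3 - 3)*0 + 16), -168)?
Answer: √790554198/168 ≈ 167.36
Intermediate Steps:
V(n, M) = 1/(4*M) (V(n, M) = (1 - 3*¼)/M = (1 - ¾)/M = (¼)/M = 1/(4*M))
q = -1/672 (q = (¼)/(-168) = (¼)*(-1/168) = -1/672 ≈ -0.0014881)
√(28010 + q) = √(28010 - 1/672) = √(18822719/672) = √790554198/168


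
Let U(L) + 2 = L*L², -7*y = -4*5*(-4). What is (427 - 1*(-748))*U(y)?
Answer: -602406050/343 ≈ -1.7563e+6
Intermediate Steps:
y = -80/7 (y = -(-4*5)*(-4)/7 = -(-20)*(-4)/7 = -⅐*80 = -80/7 ≈ -11.429)
U(L) = -2 + L³ (U(L) = -2 + L*L² = -2 + L³)
(427 - 1*(-748))*U(y) = (427 - 1*(-748))*(-2 + (-80/7)³) = (427 + 748)*(-2 - 512000/343) = 1175*(-512686/343) = -602406050/343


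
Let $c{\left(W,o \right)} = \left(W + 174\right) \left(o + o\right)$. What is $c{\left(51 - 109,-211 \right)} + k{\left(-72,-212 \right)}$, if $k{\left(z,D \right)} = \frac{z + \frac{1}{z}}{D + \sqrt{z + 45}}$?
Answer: $- \frac{39625292251}{809478} + \frac{5185 i \sqrt{3}}{1079304} \approx -48952.0 + 0.0083208 i$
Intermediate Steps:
$k{\left(z,D \right)} = \frac{z + \frac{1}{z}}{D + \sqrt{45 + z}}$
$c{\left(W,o \right)} = 2 o \left(174 + W\right)$ ($c{\left(W,o \right)} = \left(174 + W\right) 2 o = 2 o \left(174 + W\right)$)
$c{\left(51 - 109,-211 \right)} + k{\left(-72,-212 \right)} = 2 \left(-211\right) \left(174 + \left(51 - 109\right)\right) + \frac{1 + \left(-72\right)^{2}}{\left(-72\right) \left(-212 + \sqrt{45 - 72}\right)} = 2 \left(-211\right) \left(174 + \left(51 - 109\right)\right) - \frac{1 + 5184}{72 \left(-212 + \sqrt{-27}\right)} = 2 \left(-211\right) \left(174 - 58\right) - \frac{1}{72} \frac{1}{-212 + 3 i \sqrt{3}} \cdot 5185 = 2 \left(-211\right) 116 - \frac{5185}{72 \left(-212 + 3 i \sqrt{3}\right)} = -48952 - \frac{5185}{72 \left(-212 + 3 i \sqrt{3}\right)}$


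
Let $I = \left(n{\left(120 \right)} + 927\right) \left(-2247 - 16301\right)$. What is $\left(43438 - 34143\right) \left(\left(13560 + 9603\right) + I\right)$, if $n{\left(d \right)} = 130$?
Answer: $-182015368535$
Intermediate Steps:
$I = -19605236$ ($I = \left(130 + 927\right) \left(-2247 - 16301\right) = 1057 \left(-18548\right) = -19605236$)
$\left(43438 - 34143\right) \left(\left(13560 + 9603\right) + I\right) = \left(43438 - 34143\right) \left(\left(13560 + 9603\right) - 19605236\right) = \left(43438 - 34143\right) \left(23163 - 19605236\right) = 9295 \left(-19582073\right) = -182015368535$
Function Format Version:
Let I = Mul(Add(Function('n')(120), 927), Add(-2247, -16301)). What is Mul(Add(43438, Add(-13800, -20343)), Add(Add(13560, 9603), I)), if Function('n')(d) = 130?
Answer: -182015368535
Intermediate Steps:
I = -19605236 (I = Mul(Add(130, 927), Add(-2247, -16301)) = Mul(1057, -18548) = -19605236)
Mul(Add(43438, Add(-13800, -20343)), Add(Add(13560, 9603), I)) = Mul(Add(43438, Add(-13800, -20343)), Add(Add(13560, 9603), -19605236)) = Mul(Add(43438, -34143), Add(23163, -19605236)) = Mul(9295, -19582073) = -182015368535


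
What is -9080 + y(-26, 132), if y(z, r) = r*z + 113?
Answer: -12399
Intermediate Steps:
y(z, r) = 113 + r*z
-9080 + y(-26, 132) = -9080 + (113 + 132*(-26)) = -9080 + (113 - 3432) = -9080 - 3319 = -12399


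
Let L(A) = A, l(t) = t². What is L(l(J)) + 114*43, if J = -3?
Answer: 4911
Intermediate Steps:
L(l(J)) + 114*43 = (-3)² + 114*43 = 9 + 4902 = 4911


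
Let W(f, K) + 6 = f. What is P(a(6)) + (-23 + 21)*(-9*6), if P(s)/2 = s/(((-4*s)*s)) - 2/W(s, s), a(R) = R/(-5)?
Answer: 3923/36 ≈ 108.97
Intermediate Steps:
W(f, K) = -6 + f
a(R) = -R/5 (a(R) = R*(-⅕) = -R/5)
P(s) = -4/(-6 + s) - 1/(2*s) (P(s) = 2*(s/(((-4*s)*s)) - 2/(-6 + s)) = 2*(s/((-4*s²)) - 2/(-6 + s)) = 2*(s*(-1/(4*s²)) - 2/(-6 + s)) = 2*(-1/(4*s) - 2/(-6 + s)) = 2*(-2/(-6 + s) - 1/(4*s)) = -4/(-6 + s) - 1/(2*s))
P(a(6)) + (-23 + 21)*(-9*6) = 3*(2 - (-3)*6/5)/(2*((-⅕*6))*(-6 - ⅕*6)) + (-23 + 21)*(-9*6) = 3*(2 - 3*(-6/5))/(2*(-6/5)*(-6 - 6/5)) - 2*(-54) = (3/2)*(-⅚)*(2 + 18/5)/(-36/5) + 108 = (3/2)*(-⅚)*(-5/36)*(28/5) + 108 = 35/36 + 108 = 3923/36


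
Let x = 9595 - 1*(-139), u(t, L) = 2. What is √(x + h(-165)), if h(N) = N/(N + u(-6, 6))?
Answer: √258649541/163 ≈ 98.666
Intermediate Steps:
x = 9734 (x = 9595 + 139 = 9734)
h(N) = N/(2 + N) (h(N) = N/(N + 2) = N/(2 + N))
√(x + h(-165)) = √(9734 - 165/(2 - 165)) = √(9734 - 165/(-163)) = √(9734 - 165*(-1/163)) = √(9734 + 165/163) = √(1586807/163) = √258649541/163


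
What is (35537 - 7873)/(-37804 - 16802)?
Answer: -728/1437 ≈ -0.50661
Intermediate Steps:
(35537 - 7873)/(-37804 - 16802) = 27664/(-54606) = 27664*(-1/54606) = -728/1437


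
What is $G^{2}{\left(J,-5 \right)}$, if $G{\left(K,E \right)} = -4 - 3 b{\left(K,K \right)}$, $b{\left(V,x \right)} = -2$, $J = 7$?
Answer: $4$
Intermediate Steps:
$G{\left(K,E \right)} = 2$ ($G{\left(K,E \right)} = -4 - -6 = -4 + 6 = 2$)
$G^{2}{\left(J,-5 \right)} = 2^{2} = 4$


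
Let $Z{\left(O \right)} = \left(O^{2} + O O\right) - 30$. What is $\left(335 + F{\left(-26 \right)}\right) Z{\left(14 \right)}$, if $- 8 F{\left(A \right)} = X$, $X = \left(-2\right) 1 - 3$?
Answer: $\frac{485985}{4} \approx 1.215 \cdot 10^{5}$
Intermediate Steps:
$X = -5$ ($X = -2 - 3 = -5$)
$Z{\left(O \right)} = -30 + 2 O^{2}$ ($Z{\left(O \right)} = \left(O^{2} + O^{2}\right) - 30 = 2 O^{2} - 30 = -30 + 2 O^{2}$)
$F{\left(A \right)} = \frac{5}{8}$ ($F{\left(A \right)} = \left(- \frac{1}{8}\right) \left(-5\right) = \frac{5}{8}$)
$\left(335 + F{\left(-26 \right)}\right) Z{\left(14 \right)} = \left(335 + \frac{5}{8}\right) \left(-30 + 2 \cdot 14^{2}\right) = \frac{2685 \left(-30 + 2 \cdot 196\right)}{8} = \frac{2685 \left(-30 + 392\right)}{8} = \frac{2685}{8} \cdot 362 = \frac{485985}{4}$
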